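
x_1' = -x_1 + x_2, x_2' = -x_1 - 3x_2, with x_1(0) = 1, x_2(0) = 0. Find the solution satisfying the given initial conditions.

Coefficient matrix A = [[-1, 1], [-1, -3]].
Characteristic polynomial det(A - λI) = λ^2 + 4λ + 4 = 0.
Single eigenvalue λ = -2 with algebraic multiplicity 2.
Eigenvector v = (1,-1); generalized eigenvector w with (A-λI)w=v is (-1,2).
General solution: e^(-2t)[C_1·v + C_2·(t·v + w)].
Applying x_1(0)=1, x_2(0)=0 gives C_1=2, C_2=1.

x_1(t) = te^(-2t) + e^(-2t), x_2(t) = -te^(-2t)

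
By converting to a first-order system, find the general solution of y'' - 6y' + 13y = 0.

Let x_1 = y, x_2 = y'. Then x_1' = x_2 and x_2' = -13x_1 + 6x_2.
A = [[0,1],[-13,6]]; det(A-λI) = λ^2 - 6λ + 13.
Eigenvalues λ = 3 ± 2i.

y(t) = c_1e^(3t)cos(2t) + c_2e^(3t)sin(2t)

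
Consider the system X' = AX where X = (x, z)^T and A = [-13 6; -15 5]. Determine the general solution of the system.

Coefficient matrix A = [[-13, 6], [-15, 5]].
Characteristic polynomial det(A - λI) = λ^2 + 8λ + 25 = 0.
Eigenvalues λ = -4 ± 3i (complex conjugate pair).
For λ=-4+3i: an eigenvector is (1,1) - i(-1,-2) = (1 + i, 1 + 2i).
A real fundamental pair from Re and Im of e^((-4+3i)t)v: X_1 = e^(-4t)(cos(3t)·(1,1) + sin(3t)·(-1,-2)), X_2 = e^(-4t)(sin(3t)·(1,1) - cos(3t)·(-1,-2)).
General solution: c_1X_1 + c_2X_2.

x(t) = -c_1e^(-4t)sin(3t) + c_1e^(-4t)cos(3t) + c_2e^(-4t)sin(3t) + c_2e^(-4t)cos(3t), z(t) = -2c_1e^(-4t)sin(3t) + c_1e^(-4t)cos(3t) + c_2e^(-4t)sin(3t) + 2c_2e^(-4t)cos(3t)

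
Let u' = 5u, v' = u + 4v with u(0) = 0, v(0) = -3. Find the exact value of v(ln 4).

A = [[5,0],[1,4]]; eigenvalues λ = 5, 4.
Eigenvectors: (1,1) for λ=5, (0,-1) for λ=4.
From the initial condition, c_1 = 0, c_2 = 3.
v(ln 4) = (0)(4^5)(1) + (3)(4^4)(-1) = -768.

-768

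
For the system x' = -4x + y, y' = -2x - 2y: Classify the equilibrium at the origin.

A = [[-4,1],[-2,-2]]; det(A-λI) = λ^2 + 6λ + 10.
λ = -3 ± i: negative real part.

stable spiral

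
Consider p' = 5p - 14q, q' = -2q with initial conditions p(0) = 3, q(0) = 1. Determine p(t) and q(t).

Coefficient matrix A = [[5, -14], [0, -2]].
Characteristic polynomial det(A - λI) = λ^2 - 3λ - 10 = 0.
Eigenvalues λ = -2, 5.
For λ=-2: (A-λI) row 1 is [7, -14], so an eigenvector is (-2, -1).
For λ=5: (A-λI) row 1 is [0, -14], so an eigenvector is (-1, 0).
General solution: c_1e^(-2t)(-2,-1) + c_2e^(5t)(-1,0).
Applying p(0)=3, q(0)=1 gives c_1=-1, c_2=-1.

p(t) = e^(5t) + 2e^(-2t), q(t) = e^(-2t)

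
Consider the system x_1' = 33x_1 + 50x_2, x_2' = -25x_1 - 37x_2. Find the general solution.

Coefficient matrix A = [[33, 50], [-25, -37]].
Characteristic polynomial det(A - λI) = λ^2 + 4λ + 29 = 0.
Eigenvalues λ = -2 ± 5i (complex conjugate pair).
For λ=-2+5i: an eigenvector is (-3,2) - i(-1,1) = (-3 + i, 2 - i).
A real fundamental pair from Re and Im of e^((-2+5i)t)v: X_1 = e^(-2t)(cos(5t)·(-3,2) + sin(5t)·(-1,1)), X_2 = e^(-2t)(sin(5t)·(-3,2) - cos(5t)·(-1,1)).
General solution: K_1X_1 + K_2X_2.

x_1(t) = -K_1e^(-2t)sin(5t) - 3K_1e^(-2t)cos(5t) - 3K_2e^(-2t)sin(5t) + K_2e^(-2t)cos(5t), x_2(t) = K_1e^(-2t)sin(5t) + 2K_1e^(-2t)cos(5t) + 2K_2e^(-2t)sin(5t) - K_2e^(-2t)cos(5t)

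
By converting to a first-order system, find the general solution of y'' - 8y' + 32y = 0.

y(t) = C_1e^(4t)cos(4t) + C_2e^(4t)sin(4t)

Let x_1 = y, x_2 = y'. Then x_1' = x_2 and x_2' = -32x_1 + 8x_2.
A = [[0,1],[-32,8]]; det(A-λI) = λ^2 - 8λ + 32.
Eigenvalues λ = 4 ± 4i.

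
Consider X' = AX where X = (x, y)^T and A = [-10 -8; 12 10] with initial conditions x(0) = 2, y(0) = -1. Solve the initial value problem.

Coefficient matrix A = [[-10, -8], [12, 10]].
Characteristic polynomial det(A - λI) = λ^2 - 4 = 0.
Eigenvalues λ = -2, 2.
For λ=-2: (A-λI) row 1 is [-8, -8], so an eigenvector is (1, -1).
For λ=2: (A-λI) row 1 is [-12, -8], so an eigenvector is (2, -3).
General solution: K_1e^(-2t)(1,-1) + K_2e^(2t)(2,-3).
Applying x(0)=2, y(0)=-1 gives K_1=4, K_2=-1.

x(t) = -2e^(2t) + 4e^(-2t), y(t) = 3e^(2t) - 4e^(-2t)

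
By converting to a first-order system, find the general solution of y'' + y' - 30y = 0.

Let x_1 = y, x_2 = y'. Then x_1' = x_2 and x_2' = 30x_1 - x_2.
A = [[0,1],[30,-1]]; det(A-λI) = λ^2 + λ - 30.
Eigenvalues λ = 5, -6 with eigenvectors (1,5), (1,-6).

y(t) = C_1e^(5t) + C_2e^(-6t)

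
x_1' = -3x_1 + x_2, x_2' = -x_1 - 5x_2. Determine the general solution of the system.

Coefficient matrix A = [[-3, 1], [-1, -5]].
Characteristic polynomial det(A - λI) = λ^2 + 8λ + 16 = 0.
Single eigenvalue λ = -4 with algebraic multiplicity 2.
Eigenvector v = (-1,1); generalized eigenvector w with (A-λI)w=v is (0,-1).
General solution: e^(-4t)[K_1·v + K_2·(t·v + w)].

x_1(t) = -K_1e^(-4t) - K_2te^(-4t), x_2(t) = K_1e^(-4t) + K_2te^(-4t) - K_2e^(-4t)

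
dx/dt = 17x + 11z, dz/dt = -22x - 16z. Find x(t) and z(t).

Coefficient matrix A = [[17, 11], [-22, -16]].
Characteristic polynomial det(A - λI) = λ^2 - λ - 30 = 0.
Eigenvalues λ = 6, -5.
For λ=6: (A-λI) row 1 is [11, 11], so an eigenvector is (-1, 1).
For λ=-5: (A-λI) row 1 is [22, 11], so an eigenvector is (1, -2).
General solution: c_1e^(6t)(-1,1) + c_2e^(-5t)(1,-2).

x(t) = -c_1e^(6t) + c_2e^(-5t), z(t) = c_1e^(6t) - 2c_2e^(-5t)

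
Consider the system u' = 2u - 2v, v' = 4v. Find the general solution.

Coefficient matrix A = [[2, -2], [0, 4]].
Characteristic polynomial det(A - λI) = λ^2 - 6λ + 8 = 0.
Eigenvalues λ = 2, 4.
For λ=2: (A-λI) row 1 is [0, -2], so an eigenvector is (1, 0).
For λ=4: (A-λI) row 1 is [-2, -2], so an eigenvector is (1, -1).
General solution: K_1e^(2t)(1,0) + K_2e^(4t)(1,-1).

u(t) = K_1e^(2t) + K_2e^(4t), v(t) = -K_2e^(4t)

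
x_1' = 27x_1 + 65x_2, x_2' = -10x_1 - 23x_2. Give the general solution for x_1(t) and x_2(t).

Coefficient matrix A = [[27, 65], [-10, -23]].
Characteristic polynomial det(A - λI) = λ^2 - 4λ + 29 = 0.
Eigenvalues λ = 2 ± 5i (complex conjugate pair).
For λ=2+5i: an eigenvector is (-3,1) - i(-2,1) = (-3 + 2i, 1 - i).
A real fundamental pair from Re and Im of e^((2+5i)t)v: X_1 = e^(2t)(cos(5t)·(-3,1) + sin(5t)·(-2,1)), X_2 = e^(2t)(sin(5t)·(-3,1) - cos(5t)·(-2,1)).
General solution: K_1X_1 + K_2X_2.

x_1(t) = -2K_1e^(2t)sin(5t) - 3K_1e^(2t)cos(5t) - 3K_2e^(2t)sin(5t) + 2K_2e^(2t)cos(5t), x_2(t) = K_1e^(2t)sin(5t) + K_1e^(2t)cos(5t) + K_2e^(2t)sin(5t) - K_2e^(2t)cos(5t)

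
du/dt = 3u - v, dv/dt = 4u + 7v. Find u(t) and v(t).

u(t) = -c_1e^(5t) - c_2te^(5t) + c_2e^(5t), v(t) = 2c_1e^(5t) + 2c_2te^(5t) - c_2e^(5t)

Coefficient matrix A = [[3, -1], [4, 7]].
Characteristic polynomial det(A - λI) = λ^2 - 10λ + 25 = 0.
Single eigenvalue λ = 5 with algebraic multiplicity 2.
Eigenvector v = (-1,2); generalized eigenvector w with (A-λI)w=v is (1,-1).
General solution: e^(5t)[c_1·v + c_2·(t·v + w)].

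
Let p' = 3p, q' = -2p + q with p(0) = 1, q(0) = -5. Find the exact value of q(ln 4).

A = [[3,0],[-2,1]]; eigenvalues λ = 3, 1.
Eigenvectors: (1,-1) for λ=3, (0,-1) for λ=1.
From the initial condition, c_1 = 1, c_2 = 4.
q(ln 4) = (1)(4^3)(-1) + (4)(4^1)(-1) = -80.

-80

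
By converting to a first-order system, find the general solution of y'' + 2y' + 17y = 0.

y(t) = c_1e^(-t)cos(4t) + c_2e^(-t)sin(4t)

Let x_1 = y, x_2 = y'. Then x_1' = x_2 and x_2' = -17x_1 - 2x_2.
A = [[0,1],[-17,-2]]; det(A-λI) = λ^2 + 2λ + 17.
Eigenvalues λ = -1 ± 4i.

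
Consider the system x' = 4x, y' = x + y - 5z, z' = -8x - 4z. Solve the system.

x(t) = c_1e^(4t), y(t) = 2c_1e^(4t) + c_2e^(-4t) + c_3e^(t), z(t) = -c_1e^(4t) + c_2e^(-4t)

Coefficient matrix A = [[4, 0, 0], [1, 1, -5], [-8, 0, -4]].
det(A - λI) = 0 gives eigenvalues λ = 4, -4, 1.
For λ=4: eigenvector (1,2,-1).
For λ=-4: eigenvector (0,1,1).
For λ=1: eigenvector (0,1,0).
General solution: c_1e^(4t)(1,2,-1) + c_2e^(-4t)(0,1,1) + c_3e^(t)(0,1,0).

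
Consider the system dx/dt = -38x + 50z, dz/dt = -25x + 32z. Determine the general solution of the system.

x(t) = -C_1e^(-3t)sin(5t) + 3C_1e^(-3t)cos(5t) + 3C_2e^(-3t)sin(5t) + C_2e^(-3t)cos(5t), z(t) = -C_1e^(-3t)sin(5t) + 2C_1e^(-3t)cos(5t) + 2C_2e^(-3t)sin(5t) + C_2e^(-3t)cos(5t)

Coefficient matrix A = [[-38, 50], [-25, 32]].
Characteristic polynomial det(A - λI) = λ^2 + 6λ + 34 = 0.
Eigenvalues λ = -3 ± 5i (complex conjugate pair).
For λ=-3+5i: an eigenvector is (3,2) - i(-1,-1) = (3 + i, 2 + i).
A real fundamental pair from Re and Im of e^((-3+5i)t)v: X_1 = e^(-3t)(cos(5t)·(3,2) + sin(5t)·(-1,-1)), X_2 = e^(-3t)(sin(5t)·(3,2) - cos(5t)·(-1,-1)).
General solution: C_1X_1 + C_2X_2.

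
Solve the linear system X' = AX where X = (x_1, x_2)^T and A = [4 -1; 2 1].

x_1(t) = C_1e^(2t) - C_2e^(3t), x_2(t) = 2C_1e^(2t) - C_2e^(3t)

Coefficient matrix A = [[4, -1], [2, 1]].
Characteristic polynomial det(A - λI) = λ^2 - 5λ + 6 = 0.
Eigenvalues λ = 2, 3.
For λ=2: (A-λI) row 1 is [2, -1], so an eigenvector is (1, 2).
For λ=3: (A-λI) row 1 is [1, -1], so an eigenvector is (-1, -1).
General solution: C_1e^(2t)(1,2) + C_2e^(3t)(-1,-1).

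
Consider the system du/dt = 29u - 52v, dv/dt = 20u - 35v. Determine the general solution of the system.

Coefficient matrix A = [[29, -52], [20, -35]].
Characteristic polynomial det(A - λI) = λ^2 + 6λ + 25 = 0.
Eigenvalues λ = -3 ± 4i (complex conjugate pair).
For λ=-3+4i: an eigenvector is (-3,-2) - i(2,1) = (-3 - 2i, -2 - i).
A real fundamental pair from Re and Im of e^((-3+4i)t)v: X_1 = e^(-3t)(cos(4t)·(-3,-2) + sin(4t)·(2,1)), X_2 = e^(-3t)(sin(4t)·(-3,-2) - cos(4t)·(2,1)).
General solution: K_1X_1 + K_2X_2.

u(t) = 2K_1e^(-3t)sin(4t) - 3K_1e^(-3t)cos(4t) - 3K_2e^(-3t)sin(4t) - 2K_2e^(-3t)cos(4t), v(t) = K_1e^(-3t)sin(4t) - 2K_1e^(-3t)cos(4t) - 2K_2e^(-3t)sin(4t) - K_2e^(-3t)cos(4t)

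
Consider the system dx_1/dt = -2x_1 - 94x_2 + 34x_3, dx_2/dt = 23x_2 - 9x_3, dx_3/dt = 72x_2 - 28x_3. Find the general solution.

Coefficient matrix A = [[-2, -94, 34], [0, 23, -9], [0, 72, -28]].
det(A - λI) = 0 gives eigenvalues λ = -2, -4, -1.
For λ=-2: eigenvector (1,0,0).
For λ=-4: eigenvector (-4,1,3).
For λ=-1: eigenvector (-10,3,8).
General solution: C_1e^(-2t)(1,0,0) + C_2e^(-4t)(-4,1,3) + C_3e^(-t)(-10,3,8).

x_1(t) = C_1e^(-2t) - 4C_2e^(-4t) - 10C_3e^(-t), x_2(t) = C_2e^(-4t) + 3C_3e^(-t), x_3(t) = 3C_2e^(-4t) + 8C_3e^(-t)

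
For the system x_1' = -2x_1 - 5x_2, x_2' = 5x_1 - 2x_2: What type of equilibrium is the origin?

stable spiral

A = [[-2,-5],[5,-2]]; det(A-λI) = λ^2 + 4λ + 29.
λ = -2 ± 5i: negative real part.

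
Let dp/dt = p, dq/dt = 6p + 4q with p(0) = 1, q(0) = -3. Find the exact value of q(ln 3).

A = [[1,0],[6,4]]; eigenvalues λ = 1, 4.
Eigenvectors: (-1,2) for λ=1, (0,-1) for λ=4.
From the initial condition, c_1 = -1, c_2 = 1.
q(ln 3) = (-1)(3^1)(2) + (1)(3^4)(-1) = -87.

-87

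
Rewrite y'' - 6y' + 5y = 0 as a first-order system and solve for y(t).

y(t) = K_1e^(t) + K_2e^(5t)

Let x_1 = y, x_2 = y'. Then x_1' = x_2 and x_2' = -5x_1 + 6x_2.
A = [[0,1],[-5,6]]; det(A-λI) = λ^2 - 6λ + 5.
Eigenvalues λ = 1, 5 with eigenvectors (1,1), (1,5).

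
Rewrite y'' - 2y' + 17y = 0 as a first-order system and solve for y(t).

y(t) = c_1e^(t)cos(4t) + c_2e^(t)sin(4t)

Let x_1 = y, x_2 = y'. Then x_1' = x_2 and x_2' = -17x_1 + 2x_2.
A = [[0,1],[-17,2]]; det(A-λI) = λ^2 - 2λ + 17.
Eigenvalues λ = 1 ± 4i.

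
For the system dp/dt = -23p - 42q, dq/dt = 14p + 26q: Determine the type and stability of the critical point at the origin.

saddle

A = [[-23,-42],[14,26]]; det(A-λI) = λ^2 - 3λ - 10.
λ = -2, 5: opposite signs.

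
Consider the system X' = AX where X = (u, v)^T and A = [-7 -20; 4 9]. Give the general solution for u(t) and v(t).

Coefficient matrix A = [[-7, -20], [4, 9]].
Characteristic polynomial det(A - λI) = λ^2 - 2λ + 17 = 0.
Eigenvalues λ = 1 ± 4i (complex conjugate pair).
For λ=1+4i: an eigenvector is (1,0) - i(-2,1) = (1 + 2i, 0 - i).
A real fundamental pair from Re and Im of e^((1+4i)t)v: X_1 = e^(t)(cos(4t)·(1,0) + sin(4t)·(-2,1)), X_2 = e^(t)(sin(4t)·(1,0) - cos(4t)·(-2,1)).
General solution: C_1X_1 + C_2X_2.

u(t) = -2C_1e^(t)sin(4t) + C_1e^(t)cos(4t) + C_2e^(t)sin(4t) + 2C_2e^(t)cos(4t), v(t) = C_1e^(t)sin(4t) - C_2e^(t)cos(4t)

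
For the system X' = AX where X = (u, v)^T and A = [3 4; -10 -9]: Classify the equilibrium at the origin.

stable spiral

A = [[3,4],[-10,-9]]; det(A-λI) = λ^2 + 6λ + 13.
λ = -3 ± 2i: negative real part.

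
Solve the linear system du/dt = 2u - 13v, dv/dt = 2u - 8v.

u(t) = 3c_1e^(-3t)sin(t) - 2c_1e^(-3t)cos(t) - 2c_2e^(-3t)sin(t) - 3c_2e^(-3t)cos(t), v(t) = c_1e^(-3t)sin(t) - c_1e^(-3t)cos(t) - c_2e^(-3t)sin(t) - c_2e^(-3t)cos(t)

Coefficient matrix A = [[2, -13], [2, -8]].
Characteristic polynomial det(A - λI) = λ^2 + 6λ + 10 = 0.
Eigenvalues λ = -3 ± i (complex conjugate pair).
For λ=-3+i: an eigenvector is (-2,-1) - i(3,1) = (-2 - 3i, -1 - i).
A real fundamental pair from Re and Im of e^((-3+i)t)v: X_1 = e^(-3t)(cos(t)·(-2,-1) + sin(t)·(3,1)), X_2 = e^(-3t)(sin(t)·(-2,-1) - cos(t)·(3,1)).
General solution: c_1X_1 + c_2X_2.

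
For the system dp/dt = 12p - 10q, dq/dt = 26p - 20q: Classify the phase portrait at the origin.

stable spiral

A = [[12,-10],[26,-20]]; det(A-λI) = λ^2 + 8λ + 20.
λ = -4 ± 2i: negative real part.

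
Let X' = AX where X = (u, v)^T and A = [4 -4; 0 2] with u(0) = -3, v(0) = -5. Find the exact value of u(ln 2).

A = [[4,-4],[0,2]]; eigenvalues λ = 2, 4.
Eigenvectors: (-2,-1) for λ=2, (-1,0) for λ=4.
From the initial condition, c_1 = 5, c_2 = -7.
u(ln 2) = (5)(2^2)(-2) + (-7)(2^4)(-1) = 72.

72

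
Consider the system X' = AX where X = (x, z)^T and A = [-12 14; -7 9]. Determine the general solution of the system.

x(t) = c_1e^(2t) + 2c_2e^(-5t), z(t) = c_1e^(2t) + c_2e^(-5t)

Coefficient matrix A = [[-12, 14], [-7, 9]].
Characteristic polynomial det(A - λI) = λ^2 + 3λ - 10 = 0.
Eigenvalues λ = 2, -5.
For λ=2: (A-λI) row 1 is [-14, 14], so an eigenvector is (1, 1).
For λ=-5: (A-λI) row 1 is [-7, 14], so an eigenvector is (2, 1).
General solution: c_1e^(2t)(1,1) + c_2e^(-5t)(2,1).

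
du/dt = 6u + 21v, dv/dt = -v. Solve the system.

Coefficient matrix A = [[6, 21], [0, -1]].
Characteristic polynomial det(A - λI) = λ^2 - 5λ - 6 = 0.
Eigenvalues λ = 6, -1.
For λ=6: (A-λI) row 1 is [0, 21], so an eigenvector is (-1, 0).
For λ=-1: (A-λI) row 1 is [7, 21], so an eigenvector is (-3, 1).
General solution: C_1e^(6t)(-1,0) + C_2e^(-t)(-3,1).

u(t) = -C_1e^(6t) - 3C_2e^(-t), v(t) = C_2e^(-t)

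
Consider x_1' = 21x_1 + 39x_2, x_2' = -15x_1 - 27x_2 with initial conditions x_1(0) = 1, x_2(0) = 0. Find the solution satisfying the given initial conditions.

x_1(t) = 8e^(-3t)sin(3t) + e^(-3t)cos(3t), x_2(t) = -5e^(-3t)sin(3t)

Coefficient matrix A = [[21, 39], [-15, -27]].
Characteristic polynomial det(A - λI) = λ^2 + 6λ + 18 = 0.
Eigenvalues λ = -3 ± 3i (complex conjugate pair).
For λ=-3+3i: an eigenvector is (-2,1) - i(-3,2) = (-2 + 3i, 1 - 2i).
A real fundamental pair from Re and Im of e^((-3+3i)t)v: X_1 = e^(-3t)(cos(3t)·(-2,1) + sin(3t)·(-3,2)), X_2 = e^(-3t)(sin(3t)·(-2,1) - cos(3t)·(-3,2)).
General solution: c_1X_1 + c_2X_2.
Applying x_1(0)=1, x_2(0)=0 gives c_1=-2, c_2=-1.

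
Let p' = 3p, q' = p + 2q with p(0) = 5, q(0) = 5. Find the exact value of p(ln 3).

135

A = [[3,0],[1,2]]; eigenvalues λ = 3, 2.
Eigenvectors: (-1,-1) for λ=3, (0,1) for λ=2.
From the initial condition, c_1 = -5, c_2 = 0.
p(ln 3) = (-5)(3^3)(-1) + (0)(3^2)(0) = 135.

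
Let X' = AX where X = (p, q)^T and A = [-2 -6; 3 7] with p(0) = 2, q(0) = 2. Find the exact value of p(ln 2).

-80

A = [[-2,-6],[3,7]]; eigenvalues λ = 1, 4.
Eigenvectors: (-2,1) for λ=1, (-1,1) for λ=4.
From the initial condition, c_1 = -4, c_2 = 6.
p(ln 2) = (-4)(2^1)(-2) + (6)(2^4)(-1) = -80.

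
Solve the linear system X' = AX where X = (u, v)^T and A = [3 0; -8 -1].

u(t) = C_1e^(3t), v(t) = -2C_1e^(3t) + C_2e^(-t)

Coefficient matrix A = [[3, 0], [-8, -1]].
Characteristic polynomial det(A - λI) = λ^2 - 2λ - 3 = 0.
Eigenvalues λ = 3, -1.
For λ=3: (A-λI) row 2 is [-8, -4], so an eigenvector is (1, -2).
For λ=-1: (A-λI) row 1 is [4, 0], so an eigenvector is (0, 1).
General solution: C_1e^(3t)(1,-2) + C_2e^(-t)(0,1).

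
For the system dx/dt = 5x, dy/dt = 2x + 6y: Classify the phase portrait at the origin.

A = [[5,0],[2,6]]; det(A-λI) = λ^2 - 11λ + 30.
λ = 5, 6: both positive.

unstable node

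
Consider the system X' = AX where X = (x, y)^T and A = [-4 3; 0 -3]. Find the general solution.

Coefficient matrix A = [[-4, 3], [0, -3]].
Characteristic polynomial det(A - λI) = λ^2 + 7λ + 12 = 0.
Eigenvalues λ = -4, -3.
For λ=-4: (A-λI) row 1 is [0, 3], so an eigenvector is (-1, 0).
For λ=-3: (A-λI) row 1 is [-1, 3], so an eigenvector is (-3, -1).
General solution: K_1e^(-4t)(-1,0) + K_2e^(-3t)(-3,-1).

x(t) = -K_1e^(-4t) - 3K_2e^(-3t), y(t) = -K_2e^(-3t)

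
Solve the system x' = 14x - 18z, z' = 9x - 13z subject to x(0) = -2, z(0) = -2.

Coefficient matrix A = [[14, -18], [9, -13]].
Characteristic polynomial det(A - λI) = λ^2 - λ - 20 = 0.
Eigenvalues λ = -4, 5.
For λ=-4: (A-λI) row 1 is [18, -18], so an eigenvector is (-1, -1).
For λ=5: (A-λI) row 1 is [9, -18], so an eigenvector is (2, 1).
General solution: K_1e^(-4t)(-1,-1) + K_2e^(5t)(2,1).
Applying x(0)=-2, z(0)=-2 gives K_1=2, K_2=0.

x(t) = -2e^(-4t), z(t) = -2e^(-4t)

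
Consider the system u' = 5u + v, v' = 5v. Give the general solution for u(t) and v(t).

u(t) = C_1e^(5t) + C_2te^(5t) - 2C_2e^(5t), v(t) = C_2e^(5t)

Coefficient matrix A = [[5, 1], [0, 5]].
Characteristic polynomial det(A - λI) = λ^2 - 10λ + 25 = 0.
Single eigenvalue λ = 5 with algebraic multiplicity 2.
Eigenvector v = (1,0); generalized eigenvector w with (A-λI)w=v is (-2,1).
General solution: e^(5t)[C_1·v + C_2·(t·v + w)].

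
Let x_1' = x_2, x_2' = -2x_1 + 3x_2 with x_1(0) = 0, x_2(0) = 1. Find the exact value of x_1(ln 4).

12

A = [[0,1],[-2,3]]; eigenvalues λ = 2, 1.
Eigenvectors: (-1,-2) for λ=2, (1,1) for λ=1.
From the initial condition, c_1 = -1, c_2 = -1.
x_1(ln 4) = (-1)(4^2)(-1) + (-1)(4^1)(1) = 12.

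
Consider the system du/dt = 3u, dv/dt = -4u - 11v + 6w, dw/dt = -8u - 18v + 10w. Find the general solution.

u(t) = c_1e^(3t), v(t) = -2c_1e^(3t) + c_2e^(t) - 2c_3e^(-2t), w(t) = -4c_1e^(3t) + 2c_2e^(t) - 3c_3e^(-2t)

Coefficient matrix A = [[3, 0, 0], [-4, -11, 6], [-8, -18, 10]].
det(A - λI) = 0 gives eigenvalues λ = 3, 1, -2.
For λ=3: eigenvector (1,-2,-4).
For λ=1: eigenvector (0,1,2).
For λ=-2: eigenvector (0,-2,-3).
General solution: c_1e^(3t)(1,-2,-4) + c_2e^(t)(0,1,2) + c_3e^(-2t)(0,-2,-3).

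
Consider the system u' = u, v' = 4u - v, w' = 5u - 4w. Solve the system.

Coefficient matrix A = [[1, 0, 0], [4, -1, 0], [5, 0, -4]].
det(A - λI) = 0 gives eigenvalues λ = 1, -1, -4.
For λ=1: eigenvector (1,2,1).
For λ=-1: eigenvector (0,1,0).
For λ=-4: eigenvector (0,0,1).
General solution: c_1e^(t)(1,2,1) + c_2e^(-t)(0,1,0) + c_3e^(-4t)(0,0,1).

u(t) = c_1e^(t), v(t) = 2c_1e^(t) + c_2e^(-t), w(t) = c_1e^(t) + c_3e^(-4t)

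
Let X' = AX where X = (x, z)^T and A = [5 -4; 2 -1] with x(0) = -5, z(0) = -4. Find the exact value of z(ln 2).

A = [[5,-4],[2,-1]]; eigenvalues λ = 3, 1.
Eigenvectors: (-2,-1) for λ=3, (1,1) for λ=1.
From the initial condition, c_1 = 1, c_2 = -3.
z(ln 2) = (1)(2^3)(-1) + (-3)(2^1)(1) = -14.

-14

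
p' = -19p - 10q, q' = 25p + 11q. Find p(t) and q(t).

Coefficient matrix A = [[-19, -10], [25, 11]].
Characteristic polynomial det(A - λI) = λ^2 + 8λ + 41 = 0.
Eigenvalues λ = -4 ± 5i (complex conjugate pair).
For λ=-4+5i: an eigenvector is (1,-1) - i(-1,2) = (1 + i, -1 - 2i).
A real fundamental pair from Re and Im of e^((-4+5i)t)v: X_1 = e^(-4t)(cos(5t)·(1,-1) + sin(5t)·(-1,2)), X_2 = e^(-4t)(sin(5t)·(1,-1) - cos(5t)·(-1,2)).
General solution: c_1X_1 + c_2X_2.

p(t) = -c_1e^(-4t)sin(5t) + c_1e^(-4t)cos(5t) + c_2e^(-4t)sin(5t) + c_2e^(-4t)cos(5t), q(t) = 2c_1e^(-4t)sin(5t) - c_1e^(-4t)cos(5t) - c_2e^(-4t)sin(5t) - 2c_2e^(-4t)cos(5t)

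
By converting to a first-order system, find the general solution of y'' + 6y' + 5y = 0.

Let x_1 = y, x_2 = y'. Then x_1' = x_2 and x_2' = -5x_1 - 6x_2.
A = [[0,1],[-5,-6]]; det(A-λI) = λ^2 + 6λ + 5.
Eigenvalues λ = -1, -5 with eigenvectors (1,-1), (1,-5).

y(t) = C_1e^(-t) + C_2e^(-5t)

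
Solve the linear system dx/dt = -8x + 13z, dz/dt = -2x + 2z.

x(t) = 3K_1e^(-3t)sin(t) + 2K_1e^(-3t)cos(t) + 2K_2e^(-3t)sin(t) - 3K_2e^(-3t)cos(t), z(t) = K_1e^(-3t)sin(t) + K_1e^(-3t)cos(t) + K_2e^(-3t)sin(t) - K_2e^(-3t)cos(t)

Coefficient matrix A = [[-8, 13], [-2, 2]].
Characteristic polynomial det(A - λI) = λ^2 + 6λ + 10 = 0.
Eigenvalues λ = -3 ± i (complex conjugate pair).
For λ=-3+i: an eigenvector is (2,1) - i(3,1) = (2 - 3i, 1 - i).
A real fundamental pair from Re and Im of e^((-3+i)t)v: X_1 = e^(-3t)(cos(t)·(2,1) + sin(t)·(3,1)), X_2 = e^(-3t)(sin(t)·(2,1) - cos(t)·(3,1)).
General solution: K_1X_1 + K_2X_2.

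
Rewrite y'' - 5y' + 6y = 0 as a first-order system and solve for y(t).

Let x_1 = y, x_2 = y'. Then x_1' = x_2 and x_2' = -6x_1 + 5x_2.
A = [[0,1],[-6,5]]; det(A-λI) = λ^2 - 5λ + 6.
Eigenvalues λ = 2, 3 with eigenvectors (1,2), (1,3).

y(t) = K_1e^(2t) + K_2e^(3t)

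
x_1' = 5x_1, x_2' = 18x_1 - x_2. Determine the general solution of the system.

x_1(t) = K_2e^(5t), x_2(t) = -K_1e^(-t) + 3K_2e^(5t)

Coefficient matrix A = [[5, 0], [18, -1]].
Characteristic polynomial det(A - λI) = λ^2 - 4λ - 5 = 0.
Eigenvalues λ = -1, 5.
For λ=-1: (A-λI) row 1 is [6, 0], so an eigenvector is (0, -1).
For λ=5: (A-λI) row 2 is [18, -6], so an eigenvector is (1, 3).
General solution: K_1e^(-t)(0,-1) + K_2e^(5t)(1,3).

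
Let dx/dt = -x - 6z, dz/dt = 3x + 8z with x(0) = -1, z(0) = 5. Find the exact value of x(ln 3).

A = [[-1,-6],[3,8]]; eigenvalues λ = 2, 5.
Eigenvectors: (2,-1) for λ=2, (-1,1) for λ=5.
From the initial condition, c_1 = 4, c_2 = 9.
x(ln 3) = (4)(3^2)(2) + (9)(3^5)(-1) = -2115.

-2115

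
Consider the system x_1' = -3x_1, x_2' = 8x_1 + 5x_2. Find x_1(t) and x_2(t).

Coefficient matrix A = [[-3, 0], [8, 5]].
Characteristic polynomial det(A - λI) = λ^2 - 2λ - 15 = 0.
Eigenvalues λ = -3, 5.
For λ=-3: (A-λI) row 2 is [8, 8], so an eigenvector is (-1, 1).
For λ=5: (A-λI) row 1 is [-8, 0], so an eigenvector is (0, 1).
General solution: K_1e^(-3t)(-1,1) + K_2e^(5t)(0,1).

x_1(t) = -K_1e^(-3t), x_2(t) = K_1e^(-3t) + K_2e^(5t)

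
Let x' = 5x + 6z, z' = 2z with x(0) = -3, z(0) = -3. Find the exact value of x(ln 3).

A = [[5,6],[0,2]]; eigenvalues λ = 2, 5.
Eigenvectors: (-2,1) for λ=2, (-1,0) for λ=5.
From the initial condition, c_1 = -3, c_2 = 9.
x(ln 3) = (-3)(3^2)(-2) + (9)(3^5)(-1) = -2133.

-2133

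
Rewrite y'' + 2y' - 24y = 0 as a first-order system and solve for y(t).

y(t) = C_1e^(-6t) + C_2e^(4t)

Let x_1 = y, x_2 = y'. Then x_1' = x_2 and x_2' = 24x_1 - 2x_2.
A = [[0,1],[24,-2]]; det(A-λI) = λ^2 + 2λ - 24.
Eigenvalues λ = -6, 4 with eigenvectors (1,-6), (1,4).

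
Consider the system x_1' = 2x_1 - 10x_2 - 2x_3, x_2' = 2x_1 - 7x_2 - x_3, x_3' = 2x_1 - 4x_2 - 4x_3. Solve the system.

Coefficient matrix A = [[2, -10, -2], [2, -7, -1], [2, -4, -4]].
det(A - λI) = 0 gives eigenvalues λ = -2, -3, -4.
For λ=-2: eigenvector (3,1,1).
For λ=-3: eigenvector (2,1,0).
For λ=-4: eigenvector (2,1,1).
General solution: K_1e^(-2t)(3,1,1) + K_2e^(-3t)(2,1,0) + K_3e^(-4t)(2,1,1).

x_1(t) = 3K_1e^(-2t) + 2K_2e^(-3t) + 2K_3e^(-4t), x_2(t) = K_1e^(-2t) + K_2e^(-3t) + K_3e^(-4t), x_3(t) = K_1e^(-2t) + K_3e^(-4t)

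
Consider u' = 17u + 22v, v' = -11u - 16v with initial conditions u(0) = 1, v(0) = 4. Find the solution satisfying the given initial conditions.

u(t) = 10e^(6t) - 9e^(-5t), v(t) = -5e^(6t) + 9e^(-5t)

Coefficient matrix A = [[17, 22], [-11, -16]].
Characteristic polynomial det(A - λI) = λ^2 - λ - 30 = 0.
Eigenvalues λ = 6, -5.
For λ=6: (A-λI) row 1 is [11, 22], so an eigenvector is (2, -1).
For λ=-5: (A-λI) row 1 is [22, 22], so an eigenvector is (1, -1).
General solution: c_1e^(6t)(2,-1) + c_2e^(-5t)(1,-1).
Applying u(0)=1, v(0)=4 gives c_1=5, c_2=-9.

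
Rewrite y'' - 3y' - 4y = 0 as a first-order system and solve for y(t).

Let x_1 = y, x_2 = y'. Then x_1' = x_2 and x_2' = 4x_1 + 3x_2.
A = [[0,1],[4,3]]; det(A-λI) = λ^2 - 3λ - 4.
Eigenvalues λ = -1, 4 with eigenvectors (1,-1), (1,4).

y(t) = C_1e^(-t) + C_2e^(4t)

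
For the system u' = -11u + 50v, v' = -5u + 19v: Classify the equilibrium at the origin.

A = [[-11,50],[-5,19]]; det(A-λI) = λ^2 - 8λ + 41.
λ = 4 ± 5i: positive real part.

unstable spiral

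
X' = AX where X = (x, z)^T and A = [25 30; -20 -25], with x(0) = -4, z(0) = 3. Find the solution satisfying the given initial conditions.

Coefficient matrix A = [[25, 30], [-20, -25]].
Characteristic polynomial det(A - λI) = λ^2 - 25 = 0.
Eigenvalues λ = -5, 5.
For λ=-5: (A-λI) row 1 is [30, 30], so an eigenvector is (-1, 1).
For λ=5: (A-λI) row 1 is [20, 30], so an eigenvector is (-3, 2).
General solution: K_1e^(-5t)(-1,1) + K_2e^(5t)(-3,2).
Applying x(0)=-4, z(0)=3 gives K_1=1, K_2=1.

x(t) = -3e^(5t) - e^(-5t), z(t) = 2e^(5t) + e^(-5t)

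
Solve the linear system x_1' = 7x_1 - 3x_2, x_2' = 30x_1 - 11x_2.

x_1(t) = c_1e^(-2t)sin(3t) - c_2e^(-2t)cos(3t), x_2(t) = 3c_1e^(-2t)sin(3t) - c_1e^(-2t)cos(3t) - c_2e^(-2t)sin(3t) - 3c_2e^(-2t)cos(3t)

Coefficient matrix A = [[7, -3], [30, -11]].
Characteristic polynomial det(A - λI) = λ^2 + 4λ + 13 = 0.
Eigenvalues λ = -2 ± 3i (complex conjugate pair).
For λ=-2+3i: an eigenvector is (0,-1) - i(1,3) = (0 - i, -1 - 3i).
A real fundamental pair from Re and Im of e^((-2+3i)t)v: X_1 = e^(-2t)(cos(3t)·(0,-1) + sin(3t)·(1,3)), X_2 = e^(-2t)(sin(3t)·(0,-1) - cos(3t)·(1,3)).
General solution: c_1X_1 + c_2X_2.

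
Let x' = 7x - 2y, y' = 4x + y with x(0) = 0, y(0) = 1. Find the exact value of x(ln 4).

-960

A = [[7,-2],[4,1]]; eigenvalues λ = 3, 5.
Eigenvectors: (-1,-2) for λ=3, (1,1) for λ=5.
From the initial condition, c_1 = -1, c_2 = -1.
x(ln 4) = (-1)(4^3)(-1) + (-1)(4^5)(1) = -960.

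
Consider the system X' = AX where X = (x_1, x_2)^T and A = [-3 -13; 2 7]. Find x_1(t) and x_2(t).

Coefficient matrix A = [[-3, -13], [2, 7]].
Characteristic polynomial det(A - λI) = λ^2 - 4λ + 5 = 0.
Eigenvalues λ = 2 ± i (complex conjugate pair).
For λ=2+i: an eigenvector is (-2,1) - i(-3,1) = (-2 + 3i, 1 - i).
A real fundamental pair from Re and Im of e^((2+i)t)v: X_1 = e^(2t)(cos(t)·(-2,1) + sin(t)·(-3,1)), X_2 = e^(2t)(sin(t)·(-2,1) - cos(t)·(-3,1)).
General solution: K_1X_1 + K_2X_2.

x_1(t) = -3K_1e^(2t)sin(t) - 2K_1e^(2t)cos(t) - 2K_2e^(2t)sin(t) + 3K_2e^(2t)cos(t), x_2(t) = K_1e^(2t)sin(t) + K_1e^(2t)cos(t) + K_2e^(2t)sin(t) - K_2e^(2t)cos(t)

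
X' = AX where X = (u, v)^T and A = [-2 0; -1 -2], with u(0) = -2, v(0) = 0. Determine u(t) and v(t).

u(t) = -2e^(-2t), v(t) = 2te^(-2t)

Coefficient matrix A = [[-2, 0], [-1, -2]].
Characteristic polynomial det(A - λI) = λ^2 + 4λ + 4 = 0.
Single eigenvalue λ = -2 with algebraic multiplicity 2.
Eigenvector v = (0,-1); generalized eigenvector w with (A-λI)w=v is (1,2).
General solution: e^(-2t)[K_1·v + K_2·(t·v + w)].
Applying u(0)=-2, v(0)=0 gives K_1=-4, K_2=-2.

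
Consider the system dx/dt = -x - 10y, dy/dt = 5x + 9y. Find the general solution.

Coefficient matrix A = [[-1, -10], [5, 9]].
Characteristic polynomial det(A - λI) = λ^2 - 8λ + 41 = 0.
Eigenvalues λ = 4 ± 5i (complex conjugate pair).
For λ=4+5i: an eigenvector is (1,-1) - i(1,0) = (1 - i, -1).
A real fundamental pair from Re and Im of e^((4+5i)t)v: X_1 = e^(4t)(cos(5t)·(1,-1) + sin(5t)·(1,0)), X_2 = e^(4t)(sin(5t)·(1,-1) - cos(5t)·(1,0)).
General solution: C_1X_1 + C_2X_2.

x(t) = C_1e^(4t)sin(5t) + C_1e^(4t)cos(5t) + C_2e^(4t)sin(5t) - C_2e^(4t)cos(5t), y(t) = -C_1e^(4t)cos(5t) - C_2e^(4t)sin(5t)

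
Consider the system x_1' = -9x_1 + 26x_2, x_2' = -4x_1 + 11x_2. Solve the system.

x_1(t) = 2K_1e^(t)sin(2t) - 3K_1e^(t)cos(2t) - 3K_2e^(t)sin(2t) - 2K_2e^(t)cos(2t), x_2(t) = K_1e^(t)sin(2t) - K_1e^(t)cos(2t) - K_2e^(t)sin(2t) - K_2e^(t)cos(2t)

Coefficient matrix A = [[-9, 26], [-4, 11]].
Characteristic polynomial det(A - λI) = λ^2 - 2λ + 5 = 0.
Eigenvalues λ = 1 ± 2i (complex conjugate pair).
For λ=1+2i: an eigenvector is (-3,-1) - i(2,1) = (-3 - 2i, -1 - i).
A real fundamental pair from Re and Im of e^((1+2i)t)v: X_1 = e^(t)(cos(2t)·(-3,-1) + sin(2t)·(2,1)), X_2 = e^(t)(sin(2t)·(-3,-1) - cos(2t)·(2,1)).
General solution: K_1X_1 + K_2X_2.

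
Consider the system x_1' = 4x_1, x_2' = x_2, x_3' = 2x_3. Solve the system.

x_1(t) = C_2e^(4t), x_2(t) = -C_1e^(t), x_3(t) = C_3e^(2t)

Coefficient matrix A = [[4, 0, 0], [0, 1, 0], [0, 0, 2]].
det(A - λI) = 0 gives eigenvalues λ = 1, 4, 2.
For λ=1: eigenvector (0,-1,0).
For λ=4: eigenvector (1,0,0).
For λ=2: eigenvector (0,0,1).
General solution: C_1e^(t)(0,-1,0) + C_2e^(4t)(1,0,0) + C_3e^(2t)(0,0,1).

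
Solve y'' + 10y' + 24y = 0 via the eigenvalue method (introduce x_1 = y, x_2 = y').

Let x_1 = y, x_2 = y'. Then x_1' = x_2 and x_2' = -24x_1 - 10x_2.
A = [[0,1],[-24,-10]]; det(A-λI) = λ^2 + 10λ + 24.
Eigenvalues λ = -4, -6 with eigenvectors (1,-4), (1,-6).

y(t) = C_1e^(-4t) + C_2e^(-6t)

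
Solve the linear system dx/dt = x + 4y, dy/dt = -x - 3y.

x(t) = -2K_1e^(-t) - 2K_2te^(-t) + K_2e^(-t), y(t) = K_1e^(-t) + K_2te^(-t) - K_2e^(-t)

Coefficient matrix A = [[1, 4], [-1, -3]].
Characteristic polynomial det(A - λI) = λ^2 + 2λ + 1 = 0.
Single eigenvalue λ = -1 with algebraic multiplicity 2.
Eigenvector v = (-2,1); generalized eigenvector w with (A-λI)w=v is (1,-1).
General solution: e^(-t)[K_1·v + K_2·(t·v + w)].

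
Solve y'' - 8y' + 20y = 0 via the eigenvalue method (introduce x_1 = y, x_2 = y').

Let x_1 = y, x_2 = y'. Then x_1' = x_2 and x_2' = -20x_1 + 8x_2.
A = [[0,1],[-20,8]]; det(A-λI) = λ^2 - 8λ + 20.
Eigenvalues λ = 4 ± 2i.

y(t) = C_1e^(4t)cos(2t) + C_2e^(4t)sin(2t)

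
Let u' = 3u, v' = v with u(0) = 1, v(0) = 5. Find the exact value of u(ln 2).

8

A = [[3,0],[0,1]]; eigenvalues λ = 1, 3.
Eigenvectors: (0,1) for λ=1, (-1,0) for λ=3.
From the initial condition, c_1 = 5, c_2 = -1.
u(ln 2) = (5)(2^1)(0) + (-1)(2^3)(-1) = 8.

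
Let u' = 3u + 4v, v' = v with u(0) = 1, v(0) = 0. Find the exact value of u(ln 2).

8

A = [[3,4],[0,1]]; eigenvalues λ = 3, 1.
Eigenvectors: (1,0) for λ=3, (2,-1) for λ=1.
From the initial condition, c_1 = 1, c_2 = 0.
u(ln 2) = (1)(2^3)(1) + (0)(2^1)(2) = 8.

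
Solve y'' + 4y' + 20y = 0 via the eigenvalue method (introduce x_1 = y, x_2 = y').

Let x_1 = y, x_2 = y'. Then x_1' = x_2 and x_2' = -20x_1 - 4x_2.
A = [[0,1],[-20,-4]]; det(A-λI) = λ^2 + 4λ + 20.
Eigenvalues λ = -2 ± 4i.

y(t) = C_1e^(-2t)cos(4t) + C_2e^(-2t)sin(4t)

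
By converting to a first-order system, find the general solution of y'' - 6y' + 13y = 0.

Let x_1 = y, x_2 = y'. Then x_1' = x_2 and x_2' = -13x_1 + 6x_2.
A = [[0,1],[-13,6]]; det(A-λI) = λ^2 - 6λ + 13.
Eigenvalues λ = 3 ± 2i.

y(t) = K_1e^(3t)cos(2t) + K_2e^(3t)sin(2t)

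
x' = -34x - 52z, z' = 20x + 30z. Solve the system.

Coefficient matrix A = [[-34, -52], [20, 30]].
Characteristic polynomial det(A - λI) = λ^2 + 4λ + 20 = 0.
Eigenvalues λ = -2 ± 4i (complex conjugate pair).
For λ=-2+4i: an eigenvector is (-3,2) - i(-2,1) = (-3 + 2i, 2 - i).
A real fundamental pair from Re and Im of e^((-2+4i)t)v: X_1 = e^(-2t)(cos(4t)·(-3,2) + sin(4t)·(-2,1)), X_2 = e^(-2t)(sin(4t)·(-3,2) - cos(4t)·(-2,1)).
General solution: c_1X_1 + c_2X_2.

x(t) = -2c_1e^(-2t)sin(4t) - 3c_1e^(-2t)cos(4t) - 3c_2e^(-2t)sin(4t) + 2c_2e^(-2t)cos(4t), z(t) = c_1e^(-2t)sin(4t) + 2c_1e^(-2t)cos(4t) + 2c_2e^(-2t)sin(4t) - c_2e^(-2t)cos(4t)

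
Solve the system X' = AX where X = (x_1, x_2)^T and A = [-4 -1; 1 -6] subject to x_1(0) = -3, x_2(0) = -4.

x_1(t) = te^(-5t) - 3e^(-5t), x_2(t) = te^(-5t) - 4e^(-5t)

Coefficient matrix A = [[-4, -1], [1, -6]].
Characteristic polynomial det(A - λI) = λ^2 + 10λ + 25 = 0.
Single eigenvalue λ = -5 with algebraic multiplicity 2.
Eigenvector v = (-1,-1); generalized eigenvector w with (A-λI)w=v is (0,1).
General solution: e^(-5t)[K_1·v + K_2·(t·v + w)].
Applying x_1(0)=-3, x_2(0)=-4 gives K_1=3, K_2=-1.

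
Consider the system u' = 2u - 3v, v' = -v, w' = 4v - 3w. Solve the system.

Coefficient matrix A = [[2, -3, 0], [0, -1, 0], [0, 4, -3]].
det(A - λI) = 0 gives eigenvalues λ = 2, -1, -3.
For λ=2: eigenvector (1,0,0).
For λ=-1: eigenvector (1,1,2).
For λ=-3: eigenvector (0,0,1).
General solution: c_1e^(2t)(1,0,0) + c_2e^(-t)(1,1,2) + c_3e^(-3t)(0,0,1).

u(t) = c_1e^(2t) + c_2e^(-t), v(t) = c_2e^(-t), w(t) = 2c_2e^(-t) + c_3e^(-3t)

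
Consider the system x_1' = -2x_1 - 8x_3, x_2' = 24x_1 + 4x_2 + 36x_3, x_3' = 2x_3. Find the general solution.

Coefficient matrix A = [[-2, 0, -8], [24, 4, 36], [0, 0, 2]].
det(A - λI) = 0 gives eigenvalues λ = 2, 4, -2.
For λ=2: eigenvector (-2,6,1).
For λ=4: eigenvector (0,1,0).
For λ=-2: eigenvector (1,-4,0).
General solution: C_1e^(2t)(-2,6,1) + C_2e^(4t)(0,1,0) + C_3e^(-2t)(1,-4,0).

x_1(t) = -2C_1e^(2t) + C_3e^(-2t), x_2(t) = 6C_1e^(2t) + C_2e^(4t) - 4C_3e^(-2t), x_3(t) = C_1e^(2t)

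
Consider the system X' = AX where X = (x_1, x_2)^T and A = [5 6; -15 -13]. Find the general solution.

Coefficient matrix A = [[5, 6], [-15, -13]].
Characteristic polynomial det(A - λI) = λ^2 + 8λ + 25 = 0.
Eigenvalues λ = -4 ± 3i (complex conjugate pair).
For λ=-4+3i: an eigenvector is (1,-1) - i(1,-2) = (1 - i, -1 + 2i).
A real fundamental pair from Re and Im of e^((-4+3i)t)v: X_1 = e^(-4t)(cos(3t)·(1,-1) + sin(3t)·(1,-2)), X_2 = e^(-4t)(sin(3t)·(1,-1) - cos(3t)·(1,-2)).
General solution: c_1X_1 + c_2X_2.

x_1(t) = c_1e^(-4t)sin(3t) + c_1e^(-4t)cos(3t) + c_2e^(-4t)sin(3t) - c_2e^(-4t)cos(3t), x_2(t) = -2c_1e^(-4t)sin(3t) - c_1e^(-4t)cos(3t) - c_2e^(-4t)sin(3t) + 2c_2e^(-4t)cos(3t)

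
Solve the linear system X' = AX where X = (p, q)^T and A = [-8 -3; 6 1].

p(t) = C_1e^(-5t) + C_2e^(-2t), q(t) = -C_1e^(-5t) - 2C_2e^(-2t)

Coefficient matrix A = [[-8, -3], [6, 1]].
Characteristic polynomial det(A - λI) = λ^2 + 7λ + 10 = 0.
Eigenvalues λ = -5, -2.
For λ=-5: (A-λI) row 1 is [-3, -3], so an eigenvector is (1, -1).
For λ=-2: (A-λI) row 1 is [-6, -3], so an eigenvector is (1, -2).
General solution: C_1e^(-5t)(1,-1) + C_2e^(-2t)(1,-2).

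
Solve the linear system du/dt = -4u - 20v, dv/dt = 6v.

Coefficient matrix A = [[-4, -20], [0, 6]].
Characteristic polynomial det(A - λI) = λ^2 - 2λ - 24 = 0.
Eigenvalues λ = 6, -4.
For λ=6: (A-λI) row 1 is [-10, -20], so an eigenvector is (-2, 1).
For λ=-4: (A-λI) row 1 is [0, -20], so an eigenvector is (1, 0).
General solution: K_1e^(6t)(-2,1) + K_2e^(-4t)(1,0).

u(t) = -2K_1e^(6t) + K_2e^(-4t), v(t) = K_1e^(6t)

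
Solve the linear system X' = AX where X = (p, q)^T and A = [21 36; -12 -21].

p(t) = -2C_1e^(3t) + 3C_2e^(-3t), q(t) = C_1e^(3t) - 2C_2e^(-3t)

Coefficient matrix A = [[21, 36], [-12, -21]].
Characteristic polynomial det(A - λI) = λ^2 - 9 = 0.
Eigenvalues λ = 3, -3.
For λ=3: (A-λI) row 1 is [18, 36], so an eigenvector is (-2, 1).
For λ=-3: (A-λI) row 1 is [24, 36], so an eigenvector is (3, -2).
General solution: C_1e^(3t)(-2,1) + C_2e^(-3t)(3,-2).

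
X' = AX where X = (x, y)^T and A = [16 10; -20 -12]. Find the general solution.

Coefficient matrix A = [[16, 10], [-20, -12]].
Characteristic polynomial det(A - λI) = λ^2 - 4λ + 8 = 0.
Eigenvalues λ = 2 ± 2i (complex conjugate pair).
For λ=2+2i: an eigenvector is (-1,1) - i(-2,3) = (-1 + 2i, 1 - 3i).
A real fundamental pair from Re and Im of e^((2+2i)t)v: X_1 = e^(2t)(cos(2t)·(-1,1) + sin(2t)·(-2,3)), X_2 = e^(2t)(sin(2t)·(-1,1) - cos(2t)·(-2,3)).
General solution: C_1X_1 + C_2X_2.

x(t) = -2C_1e^(2t)sin(2t) - C_1e^(2t)cos(2t) - C_2e^(2t)sin(2t) + 2C_2e^(2t)cos(2t), y(t) = 3C_1e^(2t)sin(2t) + C_1e^(2t)cos(2t) + C_2e^(2t)sin(2t) - 3C_2e^(2t)cos(2t)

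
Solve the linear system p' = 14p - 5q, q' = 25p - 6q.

Coefficient matrix A = [[14, -5], [25, -6]].
Characteristic polynomial det(A - λI) = λ^2 - 8λ + 41 = 0.
Eigenvalues λ = 4 ± 5i (complex conjugate pair).
For λ=4+5i: an eigenvector is (0,-1) - i(1,2) = (0 - i, -1 - 2i).
A real fundamental pair from Re and Im of e^((4+5i)t)v: X_1 = e^(4t)(cos(5t)·(0,-1) + sin(5t)·(1,2)), X_2 = e^(4t)(sin(5t)·(0,-1) - cos(5t)·(1,2)).
General solution: C_1X_1 + C_2X_2.

p(t) = C_1e^(4t)sin(5t) - C_2e^(4t)cos(5t), q(t) = 2C_1e^(4t)sin(5t) - C_1e^(4t)cos(5t) - C_2e^(4t)sin(5t) - 2C_2e^(4t)cos(5t)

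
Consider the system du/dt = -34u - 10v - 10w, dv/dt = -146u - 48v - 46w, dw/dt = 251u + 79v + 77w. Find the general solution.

u(t) = C_1e^(-4t) - 2C_3e^(t), v(t) = 4C_1e^(-4t) + C_2e^(-2t) - 10C_3e^(t), w(t) = -7C_1e^(-4t) - C_2e^(-2t) + 17C_3e^(t)

Coefficient matrix A = [[-34, -10, -10], [-146, -48, -46], [251, 79, 77]].
det(A - λI) = 0 gives eigenvalues λ = -4, -2, 1.
For λ=-4: eigenvector (1,4,-7).
For λ=-2: eigenvector (0,1,-1).
For λ=1: eigenvector (-2,-10,17).
General solution: C_1e^(-4t)(1,4,-7) + C_2e^(-2t)(0,1,-1) + C_3e^(t)(-2,-10,17).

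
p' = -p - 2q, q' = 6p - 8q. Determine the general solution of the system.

Coefficient matrix A = [[-1, -2], [6, -8]].
Characteristic polynomial det(A - λI) = λ^2 + 9λ + 20 = 0.
Eigenvalues λ = -4, -5.
For λ=-4: (A-λI) row 1 is [3, -2], so an eigenvector is (2, 3).
For λ=-5: (A-λI) row 1 is [4, -2], so an eigenvector is (1, 2).
General solution: K_1e^(-4t)(2,3) + K_2e^(-5t)(1,2).

p(t) = 2K_1e^(-4t) + K_2e^(-5t), q(t) = 3K_1e^(-4t) + 2K_2e^(-5t)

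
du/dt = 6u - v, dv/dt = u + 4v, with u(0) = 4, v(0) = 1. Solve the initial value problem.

u(t) = 3te^(5t) + 4e^(5t), v(t) = 3te^(5t) + e^(5t)

Coefficient matrix A = [[6, -1], [1, 4]].
Characteristic polynomial det(A - λI) = λ^2 - 10λ + 25 = 0.
Single eigenvalue λ = 5 with algebraic multiplicity 2.
Eigenvector v = (1,1); generalized eigenvector w with (A-λI)w=v is (-2,-3).
General solution: e^(5t)[c_1·v + c_2·(t·v + w)].
Applying u(0)=4, v(0)=1 gives c_1=10, c_2=3.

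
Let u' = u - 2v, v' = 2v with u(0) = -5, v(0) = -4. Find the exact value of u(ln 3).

33

A = [[1,-2],[0,2]]; eigenvalues λ = 1, 2.
Eigenvectors: (1,0) for λ=1, (2,-1) for λ=2.
From the initial condition, c_1 = -13, c_2 = 4.
u(ln 3) = (-13)(3^1)(1) + (4)(3^2)(2) = 33.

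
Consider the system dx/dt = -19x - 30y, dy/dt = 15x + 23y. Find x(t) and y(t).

Coefficient matrix A = [[-19, -30], [15, 23]].
Characteristic polynomial det(A - λI) = λ^2 - 4λ + 13 = 0.
Eigenvalues λ = 2 ± 3i (complex conjugate pair).
For λ=2+3i: an eigenvector is (-1,1) - i(-3,2) = (-1 + 3i, 1 - 2i).
A real fundamental pair from Re and Im of e^((2+3i)t)v: X_1 = e^(2t)(cos(3t)·(-1,1) + sin(3t)·(-3,2)), X_2 = e^(2t)(sin(3t)·(-1,1) - cos(3t)·(-3,2)).
General solution: C_1X_1 + C_2X_2.

x(t) = -3C_1e^(2t)sin(3t) - C_1e^(2t)cos(3t) - C_2e^(2t)sin(3t) + 3C_2e^(2t)cos(3t), y(t) = 2C_1e^(2t)sin(3t) + C_1e^(2t)cos(3t) + C_2e^(2t)sin(3t) - 2C_2e^(2t)cos(3t)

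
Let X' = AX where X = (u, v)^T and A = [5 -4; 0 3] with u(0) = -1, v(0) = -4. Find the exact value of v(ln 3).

A = [[5,-4],[0,3]]; eigenvalues λ = 3, 5.
Eigenvectors: (2,1) for λ=3, (-1,0) for λ=5.
From the initial condition, c_1 = -4, c_2 = -7.
v(ln 3) = (-4)(3^3)(1) + (-7)(3^5)(0) = -108.

-108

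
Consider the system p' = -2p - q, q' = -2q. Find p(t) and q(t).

p(t) = -C_1e^(-2t) - C_2te^(-2t) - 2C_2e^(-2t), q(t) = C_2e^(-2t)

Coefficient matrix A = [[-2, -1], [0, -2]].
Characteristic polynomial det(A - λI) = λ^2 + 4λ + 4 = 0.
Single eigenvalue λ = -2 with algebraic multiplicity 2.
Eigenvector v = (-1,0); generalized eigenvector w with (A-λI)w=v is (-2,1).
General solution: e^(-2t)[C_1·v + C_2·(t·v + w)].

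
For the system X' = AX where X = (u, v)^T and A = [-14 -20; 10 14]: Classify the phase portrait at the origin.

center

A = [[-14,-20],[10,14]]; det(A-λI) = λ^2 + 4.
λ = 0 ± 2i: zero real part.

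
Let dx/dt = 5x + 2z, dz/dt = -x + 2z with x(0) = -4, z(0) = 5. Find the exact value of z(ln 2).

32

A = [[5,2],[-1,2]]; eigenvalues λ = 3, 4.
Eigenvectors: (-1,1) for λ=3, (2,-1) for λ=4.
From the initial condition, c_1 = 6, c_2 = 1.
z(ln 2) = (6)(2^3)(1) + (1)(2^4)(-1) = 32.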